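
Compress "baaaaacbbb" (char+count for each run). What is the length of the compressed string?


Input: baaaaacbbb
Runs:
  'b' x 1 => "b1"
  'a' x 5 => "a5"
  'c' x 1 => "c1"
  'b' x 3 => "b3"
Compressed: "b1a5c1b3"
Compressed length: 8

8


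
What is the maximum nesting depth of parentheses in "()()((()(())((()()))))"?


Input: "()()((()(())((()()))))"
Tracking depth:
  Position 0 '(': depth becomes 1
  Position 1 ')': depth becomes 0
  Position 2 '(': depth becomes 1
  Position 3 ')': depth becomes 0
  Position 4 '(': depth becomes 1
  Position 5 '(': depth becomes 2
  Position 6 '(': depth becomes 3
  Position 7 ')': depth becomes 2
  Position 8 '(': depth becomes 3
  Position 9 '(': depth becomes 4
  Position 10 ')': depth becomes 3
  Position 11 ')': depth becomes 2
  Position 12 '(': depth becomes 3
  Position 13 '(': depth becomes 4
  Position 14 '(': depth becomes 5
  Position 15 ')': depth becomes 4
  Position 16 '(': depth becomes 5
  Position 17 ')': depth becomes 4
  Position 18 ')': depth becomes 3
  Position 19 ')': depth becomes 2
  Position 20 ')': depth becomes 1
  Position 21 ')': depth becomes 0
Maximum depth reached: 5

5


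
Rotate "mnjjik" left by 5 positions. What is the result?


Input: "mnjjik", rotate left by 5
First 5 characters: "mnjji"
Remaining characters: "k"
Concatenate remaining + first: "k" + "mnjji" = "kmnjji"

kmnjji


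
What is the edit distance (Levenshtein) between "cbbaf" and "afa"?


Computing edit distance: "cbbaf" -> "afa"
DP table:
           a    f    a
      0    1    2    3
  c   1    1    2    3
  b   2    2    2    3
  b   3    3    3    3
  a   4    3    4    3
  f   5    4    3    4
Edit distance = dp[5][3] = 4

4


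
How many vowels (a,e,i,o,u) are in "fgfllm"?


Input: fgfllm
Checking each character:
  'f' at position 0: consonant
  'g' at position 1: consonant
  'f' at position 2: consonant
  'l' at position 3: consonant
  'l' at position 4: consonant
  'm' at position 5: consonant
Total vowels: 0

0


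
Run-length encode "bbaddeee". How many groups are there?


Input: bbaddeee
Scanning for consecutive runs:
  Group 1: 'b' x 2 (positions 0-1)
  Group 2: 'a' x 1 (positions 2-2)
  Group 3: 'd' x 2 (positions 3-4)
  Group 4: 'e' x 3 (positions 5-7)
Total groups: 4

4


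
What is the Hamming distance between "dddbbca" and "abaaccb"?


Comparing "dddbbca" and "abaaccb" position by position:
  Position 0: 'd' vs 'a' => differ
  Position 1: 'd' vs 'b' => differ
  Position 2: 'd' vs 'a' => differ
  Position 3: 'b' vs 'a' => differ
  Position 4: 'b' vs 'c' => differ
  Position 5: 'c' vs 'c' => same
  Position 6: 'a' vs 'b' => differ
Total differences (Hamming distance): 6

6


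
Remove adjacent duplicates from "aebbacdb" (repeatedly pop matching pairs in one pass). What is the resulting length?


Input: aebbacdb
Stack-based adjacent duplicate removal:
  Read 'a': push. Stack: a
  Read 'e': push. Stack: ae
  Read 'b': push. Stack: aeb
  Read 'b': matches stack top 'b' => pop. Stack: ae
  Read 'a': push. Stack: aea
  Read 'c': push. Stack: aeac
  Read 'd': push. Stack: aeacd
  Read 'b': push. Stack: aeacdb
Final stack: "aeacdb" (length 6)

6


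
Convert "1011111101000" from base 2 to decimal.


Input: "1011111101000" in base 2
Positional expansion:
  Digit '1' (value 1) x 2^12 = 4096
  Digit '0' (value 0) x 2^11 = 0
  Digit '1' (value 1) x 2^10 = 1024
  Digit '1' (value 1) x 2^9 = 512
  Digit '1' (value 1) x 2^8 = 256
  Digit '1' (value 1) x 2^7 = 128
  Digit '1' (value 1) x 2^6 = 64
  Digit '1' (value 1) x 2^5 = 32
  Digit '0' (value 0) x 2^4 = 0
  Digit '1' (value 1) x 2^3 = 8
  Digit '0' (value 0) x 2^2 = 0
  Digit '0' (value 0) x 2^1 = 0
  Digit '0' (value 0) x 2^0 = 0
Sum = 6120

6120


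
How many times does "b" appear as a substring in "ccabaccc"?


Searching for "b" in "ccabaccc"
Scanning each position:
  Position 0: "c" => no
  Position 1: "c" => no
  Position 2: "a" => no
  Position 3: "b" => MATCH
  Position 4: "a" => no
  Position 5: "c" => no
  Position 6: "c" => no
  Position 7: "c" => no
Total occurrences: 1

1


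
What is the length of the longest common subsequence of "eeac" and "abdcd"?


LCS of "eeac" and "abdcd"
DP table:
           a    b    d    c    d
      0    0    0    0    0    0
  e   0    0    0    0    0    0
  e   0    0    0    0    0    0
  a   0    1    1    1    1    1
  c   0    1    1    1    2    2
LCS length = dp[4][5] = 2

2


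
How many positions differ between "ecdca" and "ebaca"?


Comparing "ecdca" and "ebaca" position by position:
  Position 0: 'e' vs 'e' => same
  Position 1: 'c' vs 'b' => DIFFER
  Position 2: 'd' vs 'a' => DIFFER
  Position 3: 'c' vs 'c' => same
  Position 4: 'a' vs 'a' => same
Positions that differ: 2

2


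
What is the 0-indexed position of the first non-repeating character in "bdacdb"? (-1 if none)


Input: bdacdb
Character frequencies:
  'a': 1
  'b': 2
  'c': 1
  'd': 2
Scanning left to right for freq == 1:
  Position 0 ('b'): freq=2, skip
  Position 1 ('d'): freq=2, skip
  Position 2 ('a'): unique! => answer = 2

2


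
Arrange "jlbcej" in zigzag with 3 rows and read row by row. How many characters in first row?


Zigzag "jlbcej" into 3 rows:
Placing characters:
  'j' => row 0
  'l' => row 1
  'b' => row 2
  'c' => row 1
  'e' => row 0
  'j' => row 1
Rows:
  Row 0: "je"
  Row 1: "lcj"
  Row 2: "b"
First row length: 2

2


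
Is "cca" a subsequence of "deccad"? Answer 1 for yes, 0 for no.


Check if "cca" is a subsequence of "deccad"
Greedy scan:
  Position 0 ('d'): no match needed
  Position 1 ('e'): no match needed
  Position 2 ('c'): matches sub[0] = 'c'
  Position 3 ('c'): matches sub[1] = 'c'
  Position 4 ('a'): matches sub[2] = 'a'
  Position 5 ('d'): no match needed
All 3 characters matched => is a subsequence

1


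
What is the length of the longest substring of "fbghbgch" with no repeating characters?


Input: "fbghbgch"
Sliding window (track last position of each char):
  Position 0 ('f'): window [0,0] length 1 -- new best
  Position 1 ('b'): window [0,1] length 2 -- new best
  Position 2 ('g'): window [0,2] length 3 -- new best
  Position 3 ('h'): window [0,3] length 4 -- new best
  Position 4 ('b'): repeat (last at 1), move window start to 2
  Position 4 ('b'): window [2,4] length 3
  Position 5 ('g'): repeat (last at 2), move window start to 3
  Position 5 ('g'): window [3,5] length 3
  Position 6 ('c'): window [3,6] length 4
  Position 7 ('h'): repeat (last at 3), move window start to 4
  Position 7 ('h'): window [4,7] length 4
Longest substring with no repeats: "fbgh" with length 4

4


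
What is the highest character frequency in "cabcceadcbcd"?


Input: cabcceadcbcd
Character counts:
  'a': 2
  'b': 2
  'c': 5
  'd': 2
  'e': 1
Maximum frequency: 5

5


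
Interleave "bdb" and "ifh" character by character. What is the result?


Interleaving "bdb" and "ifh":
  Position 0: 'b' from first, 'i' from second => "bi"
  Position 1: 'd' from first, 'f' from second => "df"
  Position 2: 'b' from first, 'h' from second => "bh"
Result: bidfbh

bidfbh


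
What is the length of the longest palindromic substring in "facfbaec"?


Input: "facfbaec"
Checking substrings for palindromes:
  No multi-char palindromic substrings found
Longest palindromic substring: "f" with length 1

1


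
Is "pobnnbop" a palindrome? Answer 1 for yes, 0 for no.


Input: pobnnbop
Reversed: pobnnbop
  Compare pos 0 ('p') with pos 7 ('p'): match
  Compare pos 1 ('o') with pos 6 ('o'): match
  Compare pos 2 ('b') with pos 5 ('b'): match
  Compare pos 3 ('n') with pos 4 ('n'): match
Result: palindrome

1


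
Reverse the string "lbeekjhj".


Input: lbeekjhj
Reading characters right to left:
  Position 7: 'j'
  Position 6: 'h'
  Position 5: 'j'
  Position 4: 'k'
  Position 3: 'e'
  Position 2: 'e'
  Position 1: 'b'
  Position 0: 'l'
Reversed: jhjkeebl

jhjkeebl


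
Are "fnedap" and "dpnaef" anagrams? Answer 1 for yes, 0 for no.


Strings: "fnedap", "dpnaef"
Sorted first:  adefnp
Sorted second: adefnp
Sorted forms match => anagrams

1


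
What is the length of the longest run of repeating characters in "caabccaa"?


Input: "caabccaa"
Scanning for longest run:
  Position 1 ('a'): new char, reset run to 1
  Position 2 ('a'): continues run of 'a', length=2
  Position 3 ('b'): new char, reset run to 1
  Position 4 ('c'): new char, reset run to 1
  Position 5 ('c'): continues run of 'c', length=2
  Position 6 ('a'): new char, reset run to 1
  Position 7 ('a'): continues run of 'a', length=2
Longest run: 'a' with length 2

2


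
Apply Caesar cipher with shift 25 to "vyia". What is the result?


Caesar cipher: shift "vyia" by 25
  'v' (pos 21) + 25 = pos 20 = 'u'
  'y' (pos 24) + 25 = pos 23 = 'x'
  'i' (pos 8) + 25 = pos 7 = 'h'
  'a' (pos 0) + 25 = pos 25 = 'z'
Result: uxhz

uxhz


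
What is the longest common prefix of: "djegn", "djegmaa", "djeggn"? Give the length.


Words: djegn, djegmaa, djeggn
  Position 0: all 'd' => match
  Position 1: all 'j' => match
  Position 2: all 'e' => match
  Position 3: all 'g' => match
  Position 4: ('n', 'm', 'g') => mismatch, stop
LCP = "djeg" (length 4)

4


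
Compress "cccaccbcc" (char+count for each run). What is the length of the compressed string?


Input: cccaccbcc
Runs:
  'c' x 3 => "c3"
  'a' x 1 => "a1"
  'c' x 2 => "c2"
  'b' x 1 => "b1"
  'c' x 2 => "c2"
Compressed: "c3a1c2b1c2"
Compressed length: 10

10


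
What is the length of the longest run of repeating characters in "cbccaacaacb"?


Input: "cbccaacaacb"
Scanning for longest run:
  Position 1 ('b'): new char, reset run to 1
  Position 2 ('c'): new char, reset run to 1
  Position 3 ('c'): continues run of 'c', length=2
  Position 4 ('a'): new char, reset run to 1
  Position 5 ('a'): continues run of 'a', length=2
  Position 6 ('c'): new char, reset run to 1
  Position 7 ('a'): new char, reset run to 1
  Position 8 ('a'): continues run of 'a', length=2
  Position 9 ('c'): new char, reset run to 1
  Position 10 ('b'): new char, reset run to 1
Longest run: 'c' with length 2

2


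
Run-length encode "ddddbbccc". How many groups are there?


Input: ddddbbccc
Scanning for consecutive runs:
  Group 1: 'd' x 4 (positions 0-3)
  Group 2: 'b' x 2 (positions 4-5)
  Group 3: 'c' x 3 (positions 6-8)
Total groups: 3

3


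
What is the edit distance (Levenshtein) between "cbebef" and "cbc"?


Computing edit distance: "cbebef" -> "cbc"
DP table:
           c    b    c
      0    1    2    3
  c   1    0    1    2
  b   2    1    0    1
  e   3    2    1    1
  b   4    3    2    2
  e   5    4    3    3
  f   6    5    4    4
Edit distance = dp[6][3] = 4

4


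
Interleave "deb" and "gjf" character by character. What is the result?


Interleaving "deb" and "gjf":
  Position 0: 'd' from first, 'g' from second => "dg"
  Position 1: 'e' from first, 'j' from second => "ej"
  Position 2: 'b' from first, 'f' from second => "bf"
Result: dgejbf

dgejbf


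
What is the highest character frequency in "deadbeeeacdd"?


Input: deadbeeeacdd
Character counts:
  'a': 2
  'b': 1
  'c': 1
  'd': 4
  'e': 4
Maximum frequency: 4

4


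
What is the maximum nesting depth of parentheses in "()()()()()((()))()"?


Input: "()()()()()((()))()"
Tracking depth:
  Position 0 '(': depth becomes 1
  Position 1 ')': depth becomes 0
  Position 2 '(': depth becomes 1
  Position 3 ')': depth becomes 0
  Position 4 '(': depth becomes 1
  Position 5 ')': depth becomes 0
  Position 6 '(': depth becomes 1
  Position 7 ')': depth becomes 0
  Position 8 '(': depth becomes 1
  Position 9 ')': depth becomes 0
  Position 10 '(': depth becomes 1
  Position 11 '(': depth becomes 2
  Position 12 '(': depth becomes 3
  Position 13 ')': depth becomes 2
  Position 14 ')': depth becomes 1
  Position 15 ')': depth becomes 0
  Position 16 '(': depth becomes 1
  Position 17 ')': depth becomes 0
Maximum depth reached: 3

3


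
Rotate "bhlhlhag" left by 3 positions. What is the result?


Input: "bhlhlhag", rotate left by 3
First 3 characters: "bhl"
Remaining characters: "hlhag"
Concatenate remaining + first: "hlhag" + "bhl" = "hlhagbhl"

hlhagbhl


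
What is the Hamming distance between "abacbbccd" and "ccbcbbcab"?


Comparing "abacbbccd" and "ccbcbbcab" position by position:
  Position 0: 'a' vs 'c' => differ
  Position 1: 'b' vs 'c' => differ
  Position 2: 'a' vs 'b' => differ
  Position 3: 'c' vs 'c' => same
  Position 4: 'b' vs 'b' => same
  Position 5: 'b' vs 'b' => same
  Position 6: 'c' vs 'c' => same
  Position 7: 'c' vs 'a' => differ
  Position 8: 'd' vs 'b' => differ
Total differences (Hamming distance): 5

5


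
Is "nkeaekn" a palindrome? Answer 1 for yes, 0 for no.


Input: nkeaekn
Reversed: nkeaekn
  Compare pos 0 ('n') with pos 6 ('n'): match
  Compare pos 1 ('k') with pos 5 ('k'): match
  Compare pos 2 ('e') with pos 4 ('e'): match
Result: palindrome

1


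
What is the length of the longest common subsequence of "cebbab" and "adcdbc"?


LCS of "cebbab" and "adcdbc"
DP table:
           a    d    c    d    b    c
      0    0    0    0    0    0    0
  c   0    0    0    1    1    1    1
  e   0    0    0    1    1    1    1
  b   0    0    0    1    1    2    2
  b   0    0    0    1    1    2    2
  a   0    1    1    1    1    2    2
  b   0    1    1    1    1    2    2
LCS length = dp[6][6] = 2

2


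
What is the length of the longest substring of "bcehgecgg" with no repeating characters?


Input: "bcehgecgg"
Sliding window (track last position of each char):
  Position 0 ('b'): window [0,0] length 1 -- new best
  Position 1 ('c'): window [0,1] length 2 -- new best
  Position 2 ('e'): window [0,2] length 3 -- new best
  Position 3 ('h'): window [0,3] length 4 -- new best
  Position 4 ('g'): window [0,4] length 5 -- new best
  Position 5 ('e'): repeat (last at 2), move window start to 3
  Position 5 ('e'): window [3,5] length 3
  Position 6 ('c'): window [3,6] length 4
  Position 7 ('g'): repeat (last at 4), move window start to 5
  Position 7 ('g'): window [5,7] length 3
  Position 8 ('g'): repeat (last at 7), move window start to 8
  Position 8 ('g'): window [8,8] length 1
Longest substring with no repeats: "bcehg" with length 5

5


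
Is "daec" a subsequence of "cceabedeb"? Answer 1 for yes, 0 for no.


Check if "daec" is a subsequence of "cceabedeb"
Greedy scan:
  Position 0 ('c'): no match needed
  Position 1 ('c'): no match needed
  Position 2 ('e'): no match needed
  Position 3 ('a'): no match needed
  Position 4 ('b'): no match needed
  Position 5 ('e'): no match needed
  Position 6 ('d'): matches sub[0] = 'd'
  Position 7 ('e'): no match needed
  Position 8 ('b'): no match needed
Only matched 1/4 characters => not a subsequence

0


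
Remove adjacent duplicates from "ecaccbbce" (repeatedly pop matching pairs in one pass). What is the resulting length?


Input: ecaccbbce
Stack-based adjacent duplicate removal:
  Read 'e': push. Stack: e
  Read 'c': push. Stack: ec
  Read 'a': push. Stack: eca
  Read 'c': push. Stack: ecac
  Read 'c': matches stack top 'c' => pop. Stack: eca
  Read 'b': push. Stack: ecab
  Read 'b': matches stack top 'b' => pop. Stack: eca
  Read 'c': push. Stack: ecac
  Read 'e': push. Stack: ecace
Final stack: "ecace" (length 5)

5


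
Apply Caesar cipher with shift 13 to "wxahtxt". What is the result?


Caesar cipher: shift "wxahtxt" by 13
  'w' (pos 22) + 13 = pos 9 = 'j'
  'x' (pos 23) + 13 = pos 10 = 'k'
  'a' (pos 0) + 13 = pos 13 = 'n'
  'h' (pos 7) + 13 = pos 20 = 'u'
  't' (pos 19) + 13 = pos 6 = 'g'
  'x' (pos 23) + 13 = pos 10 = 'k'
  't' (pos 19) + 13 = pos 6 = 'g'
Result: jknugkg

jknugkg


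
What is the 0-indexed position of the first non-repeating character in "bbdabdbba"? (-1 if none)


Input: bbdabdbba
Character frequencies:
  'a': 2
  'b': 5
  'd': 2
Scanning left to right for freq == 1:
  Position 0 ('b'): freq=5, skip
  Position 1 ('b'): freq=5, skip
  Position 2 ('d'): freq=2, skip
  Position 3 ('a'): freq=2, skip
  Position 4 ('b'): freq=5, skip
  Position 5 ('d'): freq=2, skip
  Position 6 ('b'): freq=5, skip
  Position 7 ('b'): freq=5, skip
  Position 8 ('a'): freq=2, skip
  No unique character found => answer = -1

-1


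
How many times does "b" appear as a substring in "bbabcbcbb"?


Searching for "b" in "bbabcbcbb"
Scanning each position:
  Position 0: "b" => MATCH
  Position 1: "b" => MATCH
  Position 2: "a" => no
  Position 3: "b" => MATCH
  Position 4: "c" => no
  Position 5: "b" => MATCH
  Position 6: "c" => no
  Position 7: "b" => MATCH
  Position 8: "b" => MATCH
Total occurrences: 6

6


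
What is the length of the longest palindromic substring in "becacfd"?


Input: "becacfd"
Checking substrings for palindromes:
  [2:5] "cac" (len 3) => palindrome
Longest palindromic substring: "cac" with length 3

3


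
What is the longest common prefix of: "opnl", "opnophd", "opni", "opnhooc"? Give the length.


Words: opnl, opnophd, opni, opnhooc
  Position 0: all 'o' => match
  Position 1: all 'p' => match
  Position 2: all 'n' => match
  Position 3: ('l', 'o', 'i', 'h') => mismatch, stop
LCP = "opn" (length 3)

3


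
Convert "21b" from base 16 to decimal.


Input: "21b" in base 16
Positional expansion:
  Digit '2' (value 2) x 16^2 = 512
  Digit '1' (value 1) x 16^1 = 16
  Digit 'b' (value 11) x 16^0 = 11
Sum = 539

539


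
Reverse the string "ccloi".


Input: ccloi
Reading characters right to left:
  Position 4: 'i'
  Position 3: 'o'
  Position 2: 'l'
  Position 1: 'c'
  Position 0: 'c'
Reversed: iolcc

iolcc


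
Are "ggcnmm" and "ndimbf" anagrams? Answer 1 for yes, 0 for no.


Strings: "ggcnmm", "ndimbf"
Sorted first:  cggmmn
Sorted second: bdfimn
Differ at position 0: 'c' vs 'b' => not anagrams

0


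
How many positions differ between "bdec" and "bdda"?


Comparing "bdec" and "bdda" position by position:
  Position 0: 'b' vs 'b' => same
  Position 1: 'd' vs 'd' => same
  Position 2: 'e' vs 'd' => DIFFER
  Position 3: 'c' vs 'a' => DIFFER
Positions that differ: 2

2


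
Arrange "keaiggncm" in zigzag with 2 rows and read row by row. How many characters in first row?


Zigzag "keaiggncm" into 2 rows:
Placing characters:
  'k' => row 0
  'e' => row 1
  'a' => row 0
  'i' => row 1
  'g' => row 0
  'g' => row 1
  'n' => row 0
  'c' => row 1
  'm' => row 0
Rows:
  Row 0: "kagnm"
  Row 1: "eigc"
First row length: 5

5


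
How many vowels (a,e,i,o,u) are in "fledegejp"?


Input: fledegejp
Checking each character:
  'f' at position 0: consonant
  'l' at position 1: consonant
  'e' at position 2: vowel (running total: 1)
  'd' at position 3: consonant
  'e' at position 4: vowel (running total: 2)
  'g' at position 5: consonant
  'e' at position 6: vowel (running total: 3)
  'j' at position 7: consonant
  'p' at position 8: consonant
Total vowels: 3

3


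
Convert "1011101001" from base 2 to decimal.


Input: "1011101001" in base 2
Positional expansion:
  Digit '1' (value 1) x 2^9 = 512
  Digit '0' (value 0) x 2^8 = 0
  Digit '1' (value 1) x 2^7 = 128
  Digit '1' (value 1) x 2^6 = 64
  Digit '1' (value 1) x 2^5 = 32
  Digit '0' (value 0) x 2^4 = 0
  Digit '1' (value 1) x 2^3 = 8
  Digit '0' (value 0) x 2^2 = 0
  Digit '0' (value 0) x 2^1 = 0
  Digit '1' (value 1) x 2^0 = 1
Sum = 745

745


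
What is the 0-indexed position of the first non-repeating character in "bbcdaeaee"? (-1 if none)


Input: bbcdaeaee
Character frequencies:
  'a': 2
  'b': 2
  'c': 1
  'd': 1
  'e': 3
Scanning left to right for freq == 1:
  Position 0 ('b'): freq=2, skip
  Position 1 ('b'): freq=2, skip
  Position 2 ('c'): unique! => answer = 2

2


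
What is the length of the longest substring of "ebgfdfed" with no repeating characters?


Input: "ebgfdfed"
Sliding window (track last position of each char):
  Position 0 ('e'): window [0,0] length 1 -- new best
  Position 1 ('b'): window [0,1] length 2 -- new best
  Position 2 ('g'): window [0,2] length 3 -- new best
  Position 3 ('f'): window [0,3] length 4 -- new best
  Position 4 ('d'): window [0,4] length 5 -- new best
  Position 5 ('f'): repeat (last at 3), move window start to 4
  Position 5 ('f'): window [4,5] length 2
  Position 6 ('e'): window [4,6] length 3
  Position 7 ('d'): repeat (last at 4), move window start to 5
  Position 7 ('d'): window [5,7] length 3
Longest substring with no repeats: "ebgfd" with length 5

5


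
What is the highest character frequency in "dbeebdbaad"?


Input: dbeebdbaad
Character counts:
  'a': 2
  'b': 3
  'd': 3
  'e': 2
Maximum frequency: 3

3


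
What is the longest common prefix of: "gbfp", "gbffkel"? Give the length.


Words: gbfp, gbffkel
  Position 0: all 'g' => match
  Position 1: all 'b' => match
  Position 2: all 'f' => match
  Position 3: ('p', 'f') => mismatch, stop
LCP = "gbf" (length 3)

3


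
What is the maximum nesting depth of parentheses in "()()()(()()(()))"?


Input: "()()()(()()(()))"
Tracking depth:
  Position 0 '(': depth becomes 1
  Position 1 ')': depth becomes 0
  Position 2 '(': depth becomes 1
  Position 3 ')': depth becomes 0
  Position 4 '(': depth becomes 1
  Position 5 ')': depth becomes 0
  Position 6 '(': depth becomes 1
  Position 7 '(': depth becomes 2
  Position 8 ')': depth becomes 1
  Position 9 '(': depth becomes 2
  Position 10 ')': depth becomes 1
  Position 11 '(': depth becomes 2
  Position 12 '(': depth becomes 3
  Position 13 ')': depth becomes 2
  Position 14 ')': depth becomes 1
  Position 15 ')': depth becomes 0
Maximum depth reached: 3

3


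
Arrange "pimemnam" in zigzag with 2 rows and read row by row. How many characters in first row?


Zigzag "pimemnam" into 2 rows:
Placing characters:
  'p' => row 0
  'i' => row 1
  'm' => row 0
  'e' => row 1
  'm' => row 0
  'n' => row 1
  'a' => row 0
  'm' => row 1
Rows:
  Row 0: "pmma"
  Row 1: "ienm"
First row length: 4

4


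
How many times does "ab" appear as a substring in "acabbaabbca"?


Searching for "ab" in "acabbaabbca"
Scanning each position:
  Position 0: "ac" => no
  Position 1: "ca" => no
  Position 2: "ab" => MATCH
  Position 3: "bb" => no
  Position 4: "ba" => no
  Position 5: "aa" => no
  Position 6: "ab" => MATCH
  Position 7: "bb" => no
  Position 8: "bc" => no
  Position 9: "ca" => no
Total occurrences: 2

2


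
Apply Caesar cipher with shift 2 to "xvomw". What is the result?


Caesar cipher: shift "xvomw" by 2
  'x' (pos 23) + 2 = pos 25 = 'z'
  'v' (pos 21) + 2 = pos 23 = 'x'
  'o' (pos 14) + 2 = pos 16 = 'q'
  'm' (pos 12) + 2 = pos 14 = 'o'
  'w' (pos 22) + 2 = pos 24 = 'y'
Result: zxqoy

zxqoy


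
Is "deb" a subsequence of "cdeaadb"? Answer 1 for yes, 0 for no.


Check if "deb" is a subsequence of "cdeaadb"
Greedy scan:
  Position 0 ('c'): no match needed
  Position 1 ('d'): matches sub[0] = 'd'
  Position 2 ('e'): matches sub[1] = 'e'
  Position 3 ('a'): no match needed
  Position 4 ('a'): no match needed
  Position 5 ('d'): no match needed
  Position 6 ('b'): matches sub[2] = 'b'
All 3 characters matched => is a subsequence

1


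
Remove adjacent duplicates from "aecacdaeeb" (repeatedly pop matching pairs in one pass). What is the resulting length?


Input: aecacdaeeb
Stack-based adjacent duplicate removal:
  Read 'a': push. Stack: a
  Read 'e': push. Stack: ae
  Read 'c': push. Stack: aec
  Read 'a': push. Stack: aeca
  Read 'c': push. Stack: aecac
  Read 'd': push. Stack: aecacd
  Read 'a': push. Stack: aecacda
  Read 'e': push. Stack: aecacdae
  Read 'e': matches stack top 'e' => pop. Stack: aecacda
  Read 'b': push. Stack: aecacdab
Final stack: "aecacdab" (length 8)

8


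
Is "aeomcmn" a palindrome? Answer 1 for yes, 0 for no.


Input: aeomcmn
Reversed: nmcmoea
  Compare pos 0 ('a') with pos 6 ('n'): MISMATCH
  Compare pos 1 ('e') with pos 5 ('m'): MISMATCH
  Compare pos 2 ('o') with pos 4 ('c'): MISMATCH
Result: not a palindrome

0


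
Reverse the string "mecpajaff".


Input: mecpajaff
Reading characters right to left:
  Position 8: 'f'
  Position 7: 'f'
  Position 6: 'a'
  Position 5: 'j'
  Position 4: 'a'
  Position 3: 'p'
  Position 2: 'c'
  Position 1: 'e'
  Position 0: 'm'
Reversed: ffajapcem

ffajapcem


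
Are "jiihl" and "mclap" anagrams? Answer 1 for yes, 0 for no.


Strings: "jiihl", "mclap"
Sorted first:  hiijl
Sorted second: aclmp
Differ at position 0: 'h' vs 'a' => not anagrams

0


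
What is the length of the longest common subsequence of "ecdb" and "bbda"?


LCS of "ecdb" and "bbda"
DP table:
           b    b    d    a
      0    0    0    0    0
  e   0    0    0    0    0
  c   0    0    0    0    0
  d   0    0    0    1    1
  b   0    1    1    1    1
LCS length = dp[4][4] = 1

1


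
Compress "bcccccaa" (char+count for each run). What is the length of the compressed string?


Input: bcccccaa
Runs:
  'b' x 1 => "b1"
  'c' x 5 => "c5"
  'a' x 2 => "a2"
Compressed: "b1c5a2"
Compressed length: 6

6


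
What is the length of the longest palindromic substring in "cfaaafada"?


Input: "cfaaafada"
Checking substrings for palindromes:
  [1:6] "faaaf" (len 5) => palindrome
  [2:5] "aaa" (len 3) => palindrome
  [4:7] "afa" (len 3) => palindrome
  [6:9] "ada" (len 3) => palindrome
  [2:4] "aa" (len 2) => palindrome
  [3:5] "aa" (len 2) => palindrome
Longest palindromic substring: "faaaf" with length 5

5


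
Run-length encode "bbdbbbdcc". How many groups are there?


Input: bbdbbbdcc
Scanning for consecutive runs:
  Group 1: 'b' x 2 (positions 0-1)
  Group 2: 'd' x 1 (positions 2-2)
  Group 3: 'b' x 3 (positions 3-5)
  Group 4: 'd' x 1 (positions 6-6)
  Group 5: 'c' x 2 (positions 7-8)
Total groups: 5

5


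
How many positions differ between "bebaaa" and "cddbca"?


Comparing "bebaaa" and "cddbca" position by position:
  Position 0: 'b' vs 'c' => DIFFER
  Position 1: 'e' vs 'd' => DIFFER
  Position 2: 'b' vs 'd' => DIFFER
  Position 3: 'a' vs 'b' => DIFFER
  Position 4: 'a' vs 'c' => DIFFER
  Position 5: 'a' vs 'a' => same
Positions that differ: 5

5


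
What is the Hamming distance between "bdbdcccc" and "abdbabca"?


Comparing "bdbdcccc" and "abdbabca" position by position:
  Position 0: 'b' vs 'a' => differ
  Position 1: 'd' vs 'b' => differ
  Position 2: 'b' vs 'd' => differ
  Position 3: 'd' vs 'b' => differ
  Position 4: 'c' vs 'a' => differ
  Position 5: 'c' vs 'b' => differ
  Position 6: 'c' vs 'c' => same
  Position 7: 'c' vs 'a' => differ
Total differences (Hamming distance): 7

7


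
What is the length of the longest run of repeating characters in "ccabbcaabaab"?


Input: "ccabbcaabaab"
Scanning for longest run:
  Position 1 ('c'): continues run of 'c', length=2
  Position 2 ('a'): new char, reset run to 1
  Position 3 ('b'): new char, reset run to 1
  Position 4 ('b'): continues run of 'b', length=2
  Position 5 ('c'): new char, reset run to 1
  Position 6 ('a'): new char, reset run to 1
  Position 7 ('a'): continues run of 'a', length=2
  Position 8 ('b'): new char, reset run to 1
  Position 9 ('a'): new char, reset run to 1
  Position 10 ('a'): continues run of 'a', length=2
  Position 11 ('b'): new char, reset run to 1
Longest run: 'c' with length 2

2


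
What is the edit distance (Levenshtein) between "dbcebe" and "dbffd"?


Computing edit distance: "dbcebe" -> "dbffd"
DP table:
           d    b    f    f    d
      0    1    2    3    4    5
  d   1    0    1    2    3    4
  b   2    1    0    1    2    3
  c   3    2    1    1    2    3
  e   4    3    2    2    2    3
  b   5    4    3    3    3    3
  e   6    5    4    4    4    4
Edit distance = dp[6][5] = 4

4


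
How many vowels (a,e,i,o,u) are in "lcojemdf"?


Input: lcojemdf
Checking each character:
  'l' at position 0: consonant
  'c' at position 1: consonant
  'o' at position 2: vowel (running total: 1)
  'j' at position 3: consonant
  'e' at position 4: vowel (running total: 2)
  'm' at position 5: consonant
  'd' at position 6: consonant
  'f' at position 7: consonant
Total vowels: 2

2


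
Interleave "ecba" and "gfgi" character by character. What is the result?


Interleaving "ecba" and "gfgi":
  Position 0: 'e' from first, 'g' from second => "eg"
  Position 1: 'c' from first, 'f' from second => "cf"
  Position 2: 'b' from first, 'g' from second => "bg"
  Position 3: 'a' from first, 'i' from second => "ai"
Result: egcfbgai

egcfbgai


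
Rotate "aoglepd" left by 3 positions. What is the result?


Input: "aoglepd", rotate left by 3
First 3 characters: "aog"
Remaining characters: "lepd"
Concatenate remaining + first: "lepd" + "aog" = "lepdaog"

lepdaog


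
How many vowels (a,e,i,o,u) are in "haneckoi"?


Input: haneckoi
Checking each character:
  'h' at position 0: consonant
  'a' at position 1: vowel (running total: 1)
  'n' at position 2: consonant
  'e' at position 3: vowel (running total: 2)
  'c' at position 4: consonant
  'k' at position 5: consonant
  'o' at position 6: vowel (running total: 3)
  'i' at position 7: vowel (running total: 4)
Total vowels: 4

4


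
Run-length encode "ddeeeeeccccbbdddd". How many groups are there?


Input: ddeeeeeccccbbdddd
Scanning for consecutive runs:
  Group 1: 'd' x 2 (positions 0-1)
  Group 2: 'e' x 5 (positions 2-6)
  Group 3: 'c' x 4 (positions 7-10)
  Group 4: 'b' x 2 (positions 11-12)
  Group 5: 'd' x 4 (positions 13-16)
Total groups: 5

5


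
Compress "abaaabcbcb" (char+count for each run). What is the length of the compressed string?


Input: abaaabcbcb
Runs:
  'a' x 1 => "a1"
  'b' x 1 => "b1"
  'a' x 3 => "a3"
  'b' x 1 => "b1"
  'c' x 1 => "c1"
  'b' x 1 => "b1"
  'c' x 1 => "c1"
  'b' x 1 => "b1"
Compressed: "a1b1a3b1c1b1c1b1"
Compressed length: 16

16


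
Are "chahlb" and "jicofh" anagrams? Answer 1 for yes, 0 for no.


Strings: "chahlb", "jicofh"
Sorted first:  abchhl
Sorted second: cfhijo
Differ at position 0: 'a' vs 'c' => not anagrams

0


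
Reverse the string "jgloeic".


Input: jgloeic
Reading characters right to left:
  Position 6: 'c'
  Position 5: 'i'
  Position 4: 'e'
  Position 3: 'o'
  Position 2: 'l'
  Position 1: 'g'
  Position 0: 'j'
Reversed: cieolgj

cieolgj


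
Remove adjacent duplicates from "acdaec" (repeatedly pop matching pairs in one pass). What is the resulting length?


Input: acdaec
Stack-based adjacent duplicate removal:
  Read 'a': push. Stack: a
  Read 'c': push. Stack: ac
  Read 'd': push. Stack: acd
  Read 'a': push. Stack: acda
  Read 'e': push. Stack: acdae
  Read 'c': push. Stack: acdaec
Final stack: "acdaec" (length 6)

6


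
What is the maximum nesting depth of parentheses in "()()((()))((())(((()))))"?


Input: "()()((()))((())(((()))))"
Tracking depth:
  Position 0 '(': depth becomes 1
  Position 1 ')': depth becomes 0
  Position 2 '(': depth becomes 1
  Position 3 ')': depth becomes 0
  Position 4 '(': depth becomes 1
  Position 5 '(': depth becomes 2
  Position 6 '(': depth becomes 3
  Position 7 ')': depth becomes 2
  Position 8 ')': depth becomes 1
  Position 9 ')': depth becomes 0
  Position 10 '(': depth becomes 1
  Position 11 '(': depth becomes 2
  Position 12 '(': depth becomes 3
  Position 13 ')': depth becomes 2
  Position 14 ')': depth becomes 1
  Position 15 '(': depth becomes 2
  Position 16 '(': depth becomes 3
  Position 17 '(': depth becomes 4
  Position 18 '(': depth becomes 5
  Position 19 ')': depth becomes 4
  Position 20 ')': depth becomes 3
  Position 21 ')': depth becomes 2
  Position 22 ')': depth becomes 1
  Position 23 ')': depth becomes 0
Maximum depth reached: 5

5


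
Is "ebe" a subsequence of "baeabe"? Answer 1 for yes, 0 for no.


Check if "ebe" is a subsequence of "baeabe"
Greedy scan:
  Position 0 ('b'): no match needed
  Position 1 ('a'): no match needed
  Position 2 ('e'): matches sub[0] = 'e'
  Position 3 ('a'): no match needed
  Position 4 ('b'): matches sub[1] = 'b'
  Position 5 ('e'): matches sub[2] = 'e'
All 3 characters matched => is a subsequence

1


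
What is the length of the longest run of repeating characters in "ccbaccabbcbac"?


Input: "ccbaccabbcbac"
Scanning for longest run:
  Position 1 ('c'): continues run of 'c', length=2
  Position 2 ('b'): new char, reset run to 1
  Position 3 ('a'): new char, reset run to 1
  Position 4 ('c'): new char, reset run to 1
  Position 5 ('c'): continues run of 'c', length=2
  Position 6 ('a'): new char, reset run to 1
  Position 7 ('b'): new char, reset run to 1
  Position 8 ('b'): continues run of 'b', length=2
  Position 9 ('c'): new char, reset run to 1
  Position 10 ('b'): new char, reset run to 1
  Position 11 ('a'): new char, reset run to 1
  Position 12 ('c'): new char, reset run to 1
Longest run: 'c' with length 2

2


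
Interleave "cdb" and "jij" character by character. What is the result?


Interleaving "cdb" and "jij":
  Position 0: 'c' from first, 'j' from second => "cj"
  Position 1: 'd' from first, 'i' from second => "di"
  Position 2: 'b' from first, 'j' from second => "bj"
Result: cjdibj

cjdibj


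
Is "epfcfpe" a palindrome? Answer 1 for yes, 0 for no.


Input: epfcfpe
Reversed: epfcfpe
  Compare pos 0 ('e') with pos 6 ('e'): match
  Compare pos 1 ('p') with pos 5 ('p'): match
  Compare pos 2 ('f') with pos 4 ('f'): match
Result: palindrome

1


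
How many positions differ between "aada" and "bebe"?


Comparing "aada" and "bebe" position by position:
  Position 0: 'a' vs 'b' => DIFFER
  Position 1: 'a' vs 'e' => DIFFER
  Position 2: 'd' vs 'b' => DIFFER
  Position 3: 'a' vs 'e' => DIFFER
Positions that differ: 4

4


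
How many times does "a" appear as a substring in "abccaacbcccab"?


Searching for "a" in "abccaacbcccab"
Scanning each position:
  Position 0: "a" => MATCH
  Position 1: "b" => no
  Position 2: "c" => no
  Position 3: "c" => no
  Position 4: "a" => MATCH
  Position 5: "a" => MATCH
  Position 6: "c" => no
  Position 7: "b" => no
  Position 8: "c" => no
  Position 9: "c" => no
  Position 10: "c" => no
  Position 11: "a" => MATCH
  Position 12: "b" => no
Total occurrences: 4

4


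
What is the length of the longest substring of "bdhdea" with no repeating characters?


Input: "bdhdea"
Sliding window (track last position of each char):
  Position 0 ('b'): window [0,0] length 1 -- new best
  Position 1 ('d'): window [0,1] length 2 -- new best
  Position 2 ('h'): window [0,2] length 3 -- new best
  Position 3 ('d'): repeat (last at 1), move window start to 2
  Position 3 ('d'): window [2,3] length 2
  Position 4 ('e'): window [2,4] length 3
  Position 5 ('a'): window [2,5] length 4 -- new best
Longest substring with no repeats: "hdea" with length 4

4


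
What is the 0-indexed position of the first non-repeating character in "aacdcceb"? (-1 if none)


Input: aacdcceb
Character frequencies:
  'a': 2
  'b': 1
  'c': 3
  'd': 1
  'e': 1
Scanning left to right for freq == 1:
  Position 0 ('a'): freq=2, skip
  Position 1 ('a'): freq=2, skip
  Position 2 ('c'): freq=3, skip
  Position 3 ('d'): unique! => answer = 3

3


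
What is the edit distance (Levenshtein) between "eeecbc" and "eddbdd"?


Computing edit distance: "eeecbc" -> "eddbdd"
DP table:
           e    d    d    b    d    d
      0    1    2    3    4    5    6
  e   1    0    1    2    3    4    5
  e   2    1    1    2    3    4    5
  e   3    2    2    2    3    4    5
  c   4    3    3    3    3    4    5
  b   5    4    4    4    3    4    5
  c   6    5    5    5    4    4    5
Edit distance = dp[6][6] = 5

5


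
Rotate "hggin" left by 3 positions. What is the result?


Input: "hggin", rotate left by 3
First 3 characters: "hgg"
Remaining characters: "in"
Concatenate remaining + first: "in" + "hgg" = "inhgg"

inhgg


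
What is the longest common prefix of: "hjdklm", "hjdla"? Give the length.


Words: hjdklm, hjdla
  Position 0: all 'h' => match
  Position 1: all 'j' => match
  Position 2: all 'd' => match
  Position 3: ('k', 'l') => mismatch, stop
LCP = "hjd" (length 3)

3


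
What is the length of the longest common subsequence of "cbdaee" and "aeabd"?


LCS of "cbdaee" and "aeabd"
DP table:
           a    e    a    b    d
      0    0    0    0    0    0
  c   0    0    0    0    0    0
  b   0    0    0    0    1    1
  d   0    0    0    0    1    2
  a   0    1    1    1    1    2
  e   0    1    2    2    2    2
  e   0    1    2    2    2    2
LCS length = dp[6][5] = 2

2


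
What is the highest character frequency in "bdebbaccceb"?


Input: bdebbaccceb
Character counts:
  'a': 1
  'b': 4
  'c': 3
  'd': 1
  'e': 2
Maximum frequency: 4

4


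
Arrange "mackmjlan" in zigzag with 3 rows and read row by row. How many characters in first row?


Zigzag "mackmjlan" into 3 rows:
Placing characters:
  'm' => row 0
  'a' => row 1
  'c' => row 2
  'k' => row 1
  'm' => row 0
  'j' => row 1
  'l' => row 2
  'a' => row 1
  'n' => row 0
Rows:
  Row 0: "mmn"
  Row 1: "akja"
  Row 2: "cl"
First row length: 3

3


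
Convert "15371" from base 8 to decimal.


Input: "15371" in base 8
Positional expansion:
  Digit '1' (value 1) x 8^4 = 4096
  Digit '5' (value 5) x 8^3 = 2560
  Digit '3' (value 3) x 8^2 = 192
  Digit '7' (value 7) x 8^1 = 56
  Digit '1' (value 1) x 8^0 = 1
Sum = 6905

6905


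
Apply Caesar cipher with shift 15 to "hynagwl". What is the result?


Caesar cipher: shift "hynagwl" by 15
  'h' (pos 7) + 15 = pos 22 = 'w'
  'y' (pos 24) + 15 = pos 13 = 'n'
  'n' (pos 13) + 15 = pos 2 = 'c'
  'a' (pos 0) + 15 = pos 15 = 'p'
  'g' (pos 6) + 15 = pos 21 = 'v'
  'w' (pos 22) + 15 = pos 11 = 'l'
  'l' (pos 11) + 15 = pos 0 = 'a'
Result: wncpvla

wncpvla


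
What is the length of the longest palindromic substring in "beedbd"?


Input: "beedbd"
Checking substrings for palindromes:
  [3:6] "dbd" (len 3) => palindrome
  [1:3] "ee" (len 2) => palindrome
Longest palindromic substring: "dbd" with length 3

3


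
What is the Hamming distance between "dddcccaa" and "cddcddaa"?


Comparing "dddcccaa" and "cddcddaa" position by position:
  Position 0: 'd' vs 'c' => differ
  Position 1: 'd' vs 'd' => same
  Position 2: 'd' vs 'd' => same
  Position 3: 'c' vs 'c' => same
  Position 4: 'c' vs 'd' => differ
  Position 5: 'c' vs 'd' => differ
  Position 6: 'a' vs 'a' => same
  Position 7: 'a' vs 'a' => same
Total differences (Hamming distance): 3

3


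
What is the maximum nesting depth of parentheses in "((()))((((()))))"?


Input: "((()))((((()))))"
Tracking depth:
  Position 0 '(': depth becomes 1
  Position 1 '(': depth becomes 2
  Position 2 '(': depth becomes 3
  Position 3 ')': depth becomes 2
  Position 4 ')': depth becomes 1
  Position 5 ')': depth becomes 0
  Position 6 '(': depth becomes 1
  Position 7 '(': depth becomes 2
  Position 8 '(': depth becomes 3
  Position 9 '(': depth becomes 4
  Position 10 '(': depth becomes 5
  Position 11 ')': depth becomes 4
  Position 12 ')': depth becomes 3
  Position 13 ')': depth becomes 2
  Position 14 ')': depth becomes 1
  Position 15 ')': depth becomes 0
Maximum depth reached: 5

5


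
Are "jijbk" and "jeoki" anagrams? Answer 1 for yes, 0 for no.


Strings: "jijbk", "jeoki"
Sorted first:  bijjk
Sorted second: eijko
Differ at position 0: 'b' vs 'e' => not anagrams

0


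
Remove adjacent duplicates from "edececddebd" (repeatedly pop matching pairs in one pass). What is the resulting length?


Input: edececddebd
Stack-based adjacent duplicate removal:
  Read 'e': push. Stack: e
  Read 'd': push. Stack: ed
  Read 'e': push. Stack: ede
  Read 'c': push. Stack: edec
  Read 'e': push. Stack: edece
  Read 'c': push. Stack: edecec
  Read 'd': push. Stack: edececd
  Read 'd': matches stack top 'd' => pop. Stack: edecec
  Read 'e': push. Stack: edecece
  Read 'b': push. Stack: edececeb
  Read 'd': push. Stack: edececebd
Final stack: "edececebd" (length 9)

9


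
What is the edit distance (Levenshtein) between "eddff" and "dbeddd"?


Computing edit distance: "eddff" -> "dbeddd"
DP table:
           d    b    e    d    d    d
      0    1    2    3    4    5    6
  e   1    1    2    2    3    4    5
  d   2    1    2    3    2    3    4
  d   3    2    2    3    3    2    3
  f   4    3    3    3    4    3    3
  f   5    4    4    4    4    4    4
Edit distance = dp[5][6] = 4

4
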